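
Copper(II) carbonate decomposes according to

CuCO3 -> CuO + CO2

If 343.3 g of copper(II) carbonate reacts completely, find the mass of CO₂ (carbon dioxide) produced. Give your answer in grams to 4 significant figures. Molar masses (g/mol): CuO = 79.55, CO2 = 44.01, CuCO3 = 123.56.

n(CuCO3) = 343.30 g / 123.56 g/mol = 2.7784 mol.
From the equation the CuCO3:CO2 mole ratio is 1:1, so n(CO2) = 2.7784 × 1/1 = 2.7784 mol.
Mass of CO2 = 2.7784 mol × 44.01 g/mol = 122.28 g.

122.3 g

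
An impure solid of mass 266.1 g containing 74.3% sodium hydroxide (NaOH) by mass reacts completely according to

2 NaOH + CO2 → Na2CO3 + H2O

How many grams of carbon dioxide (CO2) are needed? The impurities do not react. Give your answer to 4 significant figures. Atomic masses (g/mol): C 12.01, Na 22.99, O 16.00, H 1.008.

108.8 g

Mass of pure NaOH = 266.1 g × 0.743 = 197.71 g.
M(NaOH) = 22.99 + 16.00 + 1.008 = 39.998 g/mol.
M(CO2) = 12.01 + 2(16.00) = 44.01 g/mol.
n(NaOH) = 197.71 g / 39.998 g/mol = 4.9431 mol.
From the equation the NaOH:CO2 mole ratio is 2:1, so n(CO2) = 4.9431 × 1/2 = 2.4715 mol.
Mass of CO2 = 2.4715 mol × 44.01 g/mol = 108.77 g.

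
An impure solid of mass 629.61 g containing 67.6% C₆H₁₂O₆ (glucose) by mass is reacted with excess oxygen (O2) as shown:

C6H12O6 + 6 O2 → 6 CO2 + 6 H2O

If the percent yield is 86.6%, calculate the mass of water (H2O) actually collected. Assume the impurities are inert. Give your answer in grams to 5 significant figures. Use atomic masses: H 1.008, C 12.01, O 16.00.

Pure C6H12O6 available = 629.61 g × 0.676 = 425.616 g.
M(C6H12O6) = 6(12.01) + 12(1.008) + 6(16.00) = 180.156 g/mol.
M(H2O) = 2(1.008) + 16.00 = 18.016 g/mol.
n(C6H12O6) = 425.616 g / 180.156 g/mol = 2.36249 mol.
From the equation the C6H12O6:H2O mole ratio is 1:6, so n(H2O) = 2.36249 × 6/1 = 14.1749 mol.
Mass of H2O = 14.1749 mol × 18.016 g/mol = 255.375 g.
Actual mass collected = 255.375 g × 0.866 = 221.155 g.

221.16 g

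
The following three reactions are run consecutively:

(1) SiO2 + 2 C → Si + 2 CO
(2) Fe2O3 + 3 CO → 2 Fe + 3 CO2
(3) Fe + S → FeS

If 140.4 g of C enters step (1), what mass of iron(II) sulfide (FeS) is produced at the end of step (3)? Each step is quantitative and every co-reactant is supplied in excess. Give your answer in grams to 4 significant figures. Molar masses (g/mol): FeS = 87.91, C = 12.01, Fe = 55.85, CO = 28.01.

685.1 g

n(C) = 140.4 / 12.01 = 11.690 mol.
Reaction (1): C→CO ratio 2:2 ⇒ n(CO) = 11.690 mol.
Reaction (2): CO→Fe ratio 3:2 ⇒ n(Fe) = 7.7935 mol.
Reaction (3): Fe→FeS ratio 1:1 ⇒ n(FeS) = 7.7935 mol.
Mass of FeS = 7.7935 × 87.91 = 685.13 g.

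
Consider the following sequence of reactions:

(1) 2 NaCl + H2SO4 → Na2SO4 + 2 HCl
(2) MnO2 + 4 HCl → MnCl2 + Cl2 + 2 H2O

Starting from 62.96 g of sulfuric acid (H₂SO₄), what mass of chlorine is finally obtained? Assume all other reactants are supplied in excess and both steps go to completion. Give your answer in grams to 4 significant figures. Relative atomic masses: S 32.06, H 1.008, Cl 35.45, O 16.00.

22.76 g

M(H2SO4) = 2(1.008) + 32.06 + 4(16.00) = 98.076 g/mol.
M(Cl2) = 2(35.45) = 70.90 g/mol.
n(H2SO4) = 62.960 / 98.076 = 0.64195 mol.
Step 1 gives a 1:2 ratio of H2SO4 to HCl, so n(HCl) = 1.2839 mol.
In step 2 the HCl:Cl2 ratio is 4:1, so n(Cl2) = 0.32098 mol.
Mass of Cl2 = 0.32098 × 70.90 = 22.757 g.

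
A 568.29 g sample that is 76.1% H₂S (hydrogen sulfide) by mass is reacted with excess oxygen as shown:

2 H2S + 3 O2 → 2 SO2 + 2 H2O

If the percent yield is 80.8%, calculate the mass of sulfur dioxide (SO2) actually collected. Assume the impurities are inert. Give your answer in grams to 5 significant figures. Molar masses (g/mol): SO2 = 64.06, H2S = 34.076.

Pure H2S available = 568.29 g × 0.761 = 432.469 g.
n(H2S) = 432.469 g / 34.076 g/mol = 12.6913 mol.
From the equation the H2S:SO2 mole ratio is 2:2, so n(SO2) = 12.6913 × 2/2 = 12.6913 mol.
Mass of SO2 = 12.6913 mol × 64.06 g/mol = 813.005 g.
Actual mass collected = 813.005 g × 0.808 = 656.908 g.

656.91 g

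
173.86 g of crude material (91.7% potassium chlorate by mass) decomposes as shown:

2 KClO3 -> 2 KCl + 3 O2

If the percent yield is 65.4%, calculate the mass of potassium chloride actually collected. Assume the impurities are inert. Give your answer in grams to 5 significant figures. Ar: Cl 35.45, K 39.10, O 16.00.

Pure KClO3 available = 173.86 g × 0.917 = 159.430 g.
M(KClO3) = 39.10 + 35.45 + 3(16.00) = 122.55 g/mol.
M(KCl) = 39.10 + 35.45 = 74.55 g/mol.
n(KClO3) = 159.430 g / 122.55 g/mol = 1.30094 mol.
From the equation the KClO3:KCl mole ratio is 2:2, so n(KCl) = 1.30094 × 2/2 = 1.30094 mol.
Mass of KCl = 1.30094 mol × 74.55 g/mol = 96.9847 g.
Actual mass collected = 96.9847 g × 0.654 = 63.4280 g.

63.428 g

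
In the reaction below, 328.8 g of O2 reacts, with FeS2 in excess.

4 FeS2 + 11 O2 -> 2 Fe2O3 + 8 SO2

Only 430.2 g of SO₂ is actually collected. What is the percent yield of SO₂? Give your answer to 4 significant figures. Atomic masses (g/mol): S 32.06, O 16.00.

M(O2) = 2(16.00) = 32.00 g/mol.
M(SO2) = 32.06 + 2(16.00) = 64.06 g/mol.
n(O2) = 328.80 g / 32.00 g/mol = 10.275 mol.
From the equation the O2:SO2 mole ratio is 11:8, so n(SO2) = 10.275 × 8/11 = 7.4727 mol.
Mass of SO2 = 7.4727 mol × 64.06 g/mol = 478.70 g.
This is the theoretical yield. Percent yield = 430.2 g / 478.70 g × 100% = 89.868%.

89.87 %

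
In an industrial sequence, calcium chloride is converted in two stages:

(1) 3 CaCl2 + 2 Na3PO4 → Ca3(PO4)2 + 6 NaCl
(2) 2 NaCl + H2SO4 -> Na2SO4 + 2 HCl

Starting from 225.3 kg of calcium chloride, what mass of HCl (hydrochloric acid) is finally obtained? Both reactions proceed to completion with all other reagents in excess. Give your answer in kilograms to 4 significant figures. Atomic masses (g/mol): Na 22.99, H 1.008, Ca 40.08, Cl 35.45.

148.0 kg

M(CaCl2) = 40.08 + 2(35.45) = 110.98 g/mol.
M(HCl) = 1.008 + 35.45 = 36.458 g/mol.
225.3 kg = 225300 g.
n(CaCl2) = 225300 / 110.98 = 2030.1 mol.
Step 1 gives a 3:6 ratio of CaCl2 to NaCl, so n(NaCl) = 4060.2 mol.
In step 2 the NaCl:HCl ratio is 2:2, so n(HCl) = 4060.2 mol.
Mass of HCl = 4060.2 × 36.458 = 148030 g = 148.0 kg.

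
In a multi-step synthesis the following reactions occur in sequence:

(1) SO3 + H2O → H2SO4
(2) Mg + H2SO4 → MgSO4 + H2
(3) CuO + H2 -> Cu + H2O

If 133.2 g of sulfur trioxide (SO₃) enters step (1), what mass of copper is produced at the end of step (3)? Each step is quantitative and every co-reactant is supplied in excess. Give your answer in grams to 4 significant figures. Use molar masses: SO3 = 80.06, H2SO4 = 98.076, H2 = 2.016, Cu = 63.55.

n(SO3) = 133.2 / 80.06 = 1.6638 mol.
Reaction (1): SO3→H2SO4 ratio 1:1 ⇒ n(H2SO4) = 1.6638 mol.
Reaction (2): H2SO4→H2 ratio 1:1 ⇒ n(H2) = 1.6638 mol.
Reaction (3): H2→Cu ratio 1:1 ⇒ n(Cu) = 1.6638 mol.
Mass of Cu = 1.6638 × 63.55 = 105.73 g.

105.7 g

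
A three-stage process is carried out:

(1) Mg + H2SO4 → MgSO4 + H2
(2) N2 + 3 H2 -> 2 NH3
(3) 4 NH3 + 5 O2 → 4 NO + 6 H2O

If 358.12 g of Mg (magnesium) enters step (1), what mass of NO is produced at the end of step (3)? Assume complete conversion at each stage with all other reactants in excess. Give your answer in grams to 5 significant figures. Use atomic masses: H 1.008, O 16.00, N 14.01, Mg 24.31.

M(Mg) = 24.31 g/mol.
M(NO) = 14.01 + 16.00 = 30.01 g/mol.
n(Mg) = 358.12 / 24.31 = 14.7314 mol.
Reaction (1): Mg→H2 ratio 1:1 ⇒ n(H2) = 14.7314 mol.
Reaction (2): H2→NH3 ratio 3:2 ⇒ n(NH3) = 9.82092 mol.
Reaction (3): NH3→NO ratio 4:4 ⇒ n(NO) = 9.82092 mol.
Mass of NO = 9.82092 × 30.01 = 294.726 g.

294.73 g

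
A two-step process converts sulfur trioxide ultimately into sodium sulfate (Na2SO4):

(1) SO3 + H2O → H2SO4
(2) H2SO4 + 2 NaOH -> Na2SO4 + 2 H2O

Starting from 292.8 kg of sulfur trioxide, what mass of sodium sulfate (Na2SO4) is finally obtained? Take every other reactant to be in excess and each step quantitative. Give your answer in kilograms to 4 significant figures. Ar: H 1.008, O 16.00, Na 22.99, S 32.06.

M(SO3) = 32.06 + 3(16.00) = 80.06 g/mol.
M(Na2SO4) = 2(22.99) + 32.06 + 4(16.00) = 142.04 g/mol.
292.8 kg = 292800 g.
n(SO3) = 292800 / 80.06 = 3657.3 mol.
Step 1 gives a 1:1 ratio of SO3 to H2SO4, so n(H2SO4) = 3657.3 mol.
In step 2 the H2SO4:Na2SO4 ratio is 1:1, so n(Na2SO4) = 3657.3 mol.
Mass of Na2SO4 = 3657.3 × 142.04 = 519480 g = 519.5 kg.

519.5 kg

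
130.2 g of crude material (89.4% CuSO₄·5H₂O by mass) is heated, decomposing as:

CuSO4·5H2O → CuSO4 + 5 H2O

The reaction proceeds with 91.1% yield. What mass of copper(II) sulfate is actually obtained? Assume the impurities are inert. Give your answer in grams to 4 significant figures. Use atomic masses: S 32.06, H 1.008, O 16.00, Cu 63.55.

67.78 g

Pure CuSO4·5H2O available = 130.2 g × 0.894 = 116.40 g.
M(CuSO4·5H2O) = 63.55 + 32.06 + 9(16.00) + 10(1.008) = 249.69 g/mol.
M(CuSO4) = 63.55 + 32.06 + 4(16.00) = 159.61 g/mol.
n(CuSO4·5H2O) = 116.40 g / 249.69 g/mol = 0.46617 mol.
From the equation the CuSO4·5H2O:CuSO4 mole ratio is 1:1, so n(CuSO4) = 0.46617 × 1/1 = 0.46617 mol.
Mass of CuSO4 = 0.46617 mol × 159.61 g/mol = 74.406 g.
Actual mass collected = 74.406 g × 0.911 = 67.784 g.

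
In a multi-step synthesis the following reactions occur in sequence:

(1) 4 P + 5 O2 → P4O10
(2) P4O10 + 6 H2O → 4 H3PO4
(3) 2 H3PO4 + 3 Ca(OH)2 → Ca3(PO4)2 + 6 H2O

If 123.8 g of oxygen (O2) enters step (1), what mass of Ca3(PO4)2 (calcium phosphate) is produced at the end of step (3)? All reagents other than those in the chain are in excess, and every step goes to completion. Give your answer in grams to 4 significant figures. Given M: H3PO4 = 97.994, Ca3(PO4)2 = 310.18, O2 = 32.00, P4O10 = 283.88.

480.0 g

n(O2) = 123.8 / 32.00 = 3.8687 mol.
Reaction (1): O2→P4O10 ratio 5:1 ⇒ n(P4O10) = 0.77375 mol.
Reaction (2): P4O10→H3PO4 ratio 1:4 ⇒ n(H3PO4) = 3.0950 mol.
Reaction (3): H3PO4→Ca3(PO4)2 ratio 2:1 ⇒ n(Ca3(PO4)2) = 1.5475 mol.
Mass of Ca3(PO4)2 = 1.5475 × 310.18 = 480.00 g.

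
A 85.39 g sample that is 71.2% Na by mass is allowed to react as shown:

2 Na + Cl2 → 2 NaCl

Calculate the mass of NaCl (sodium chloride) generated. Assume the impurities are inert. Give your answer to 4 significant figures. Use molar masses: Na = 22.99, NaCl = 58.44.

154.5 g

Mass of pure Na = 85.39 g × 0.712 = 60.798 g.
n(Na) = 60.798 g / 22.99 g/mol = 2.6445 mol.
From the equation the Na:NaCl mole ratio is 2:2, so n(NaCl) = 2.6445 × 2/2 = 2.6445 mol.
Mass of NaCl = 2.6445 mol × 58.44 g/mol = 154.55 g.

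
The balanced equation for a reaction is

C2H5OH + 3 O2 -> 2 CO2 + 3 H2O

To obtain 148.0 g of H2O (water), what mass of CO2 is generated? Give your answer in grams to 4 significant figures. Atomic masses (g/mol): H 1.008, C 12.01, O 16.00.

M(H2O) = 2(1.008) + 16.00 = 18.016 g/mol.
M(CO2) = 12.01 + 2(16.00) = 44.01 g/mol.
n(H2O) = 148.00 g / 18.016 g/mol = 8.2149 mol.
From the equation the H2O:CO2 mole ratio is 3:2, so n(CO2) = 8.2149 × 2/3 = 5.4766 mol.
Mass of CO2 = 5.4766 mol × 44.01 g/mol = 241.03 g.

241.0 g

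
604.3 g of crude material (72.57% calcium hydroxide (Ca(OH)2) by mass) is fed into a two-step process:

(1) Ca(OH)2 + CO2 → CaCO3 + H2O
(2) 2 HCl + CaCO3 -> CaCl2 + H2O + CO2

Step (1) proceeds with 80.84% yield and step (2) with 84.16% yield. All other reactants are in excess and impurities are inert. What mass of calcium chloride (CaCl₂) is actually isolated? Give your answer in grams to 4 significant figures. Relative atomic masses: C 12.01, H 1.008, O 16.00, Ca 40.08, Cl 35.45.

Pure Ca(OH)2 = 604.3 × 0.7257 = 438.54 g.
M(Ca(OH)2) = 40.08 + 2(16.00) + 2(1.008) = 74.096 g/mol.
M(CaCl2) = 40.08 + 2(35.45) = 110.98 g/mol.
n(Ca(OH)2) = 438.54 / 74.096 = 5.9185 mol.
Step 1 (Ca(OH)2:CaCO3 = 1:1): theoretical n(CaCO3) = 5.9185 mol; at 80.84% yield, n(CaCO3) = 4.7846 mol.
Step 2 (CaCO3:CaCl2 = 1:1): theoretical n(CaCl2) = 4.7846 mol, so theoretical mass = 4.7846 × 110.98 = 530.99 g.
At 84.16% yield, actual mass of CaCl2 = 530.99 × 0.8416 = 446.88 g.

446.9 g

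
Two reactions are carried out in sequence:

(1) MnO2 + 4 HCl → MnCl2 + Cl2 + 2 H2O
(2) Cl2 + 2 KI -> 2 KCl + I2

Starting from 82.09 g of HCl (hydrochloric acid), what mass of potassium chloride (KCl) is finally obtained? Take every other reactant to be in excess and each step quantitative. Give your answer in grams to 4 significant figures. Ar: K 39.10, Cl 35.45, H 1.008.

M(HCl) = 1.008 + 35.45 = 36.458 g/mol.
M(KCl) = 39.10 + 35.45 = 74.55 g/mol.
n(HCl) = 82.090 / 36.458 = 2.2516 mol.
Step 1 gives a 4:1 ratio of HCl to Cl2, so n(Cl2) = 0.56291 mol.
In step 2 the Cl2:KCl ratio is 1:2, so n(KCl) = 1.1258 mol.
Mass of KCl = 1.1258 × 74.55 = 83.930 g.

83.93 g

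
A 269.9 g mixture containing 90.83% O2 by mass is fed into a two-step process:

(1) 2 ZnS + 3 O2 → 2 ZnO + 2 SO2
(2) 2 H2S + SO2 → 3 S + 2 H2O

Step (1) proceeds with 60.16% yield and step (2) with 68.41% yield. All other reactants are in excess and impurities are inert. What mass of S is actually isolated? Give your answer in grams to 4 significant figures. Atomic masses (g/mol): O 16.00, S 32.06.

202.2 g

Pure O2 = 269.9 × 0.9083 = 245.15 g.
M(O2) = 2(16.00) = 32.00 g/mol.
M(S) = 32.06 g/mol.
n(O2) = 245.15 / 32.00 = 7.6609 mol.
Step 1 (O2:SO2 = 3:2): theoretical n(SO2) = 5.1073 mol; at 60.16% yield, n(SO2) = 3.0725 mol.
Step 2 (SO2:S = 1:3): theoretical n(S) = 9.2176 mol, so theoretical mass = 9.2176 × 32.06 = 295.52 g.
At 68.41% yield, actual mass of S = 295.52 × 0.6841 = 202.16 g.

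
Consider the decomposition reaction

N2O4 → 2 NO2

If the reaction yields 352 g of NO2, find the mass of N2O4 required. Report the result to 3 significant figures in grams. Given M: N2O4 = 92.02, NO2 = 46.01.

352 g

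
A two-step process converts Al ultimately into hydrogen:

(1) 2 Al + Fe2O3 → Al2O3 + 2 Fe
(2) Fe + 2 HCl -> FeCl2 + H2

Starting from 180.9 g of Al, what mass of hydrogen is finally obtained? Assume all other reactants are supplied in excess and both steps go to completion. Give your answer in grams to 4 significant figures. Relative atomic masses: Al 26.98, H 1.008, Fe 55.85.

13.52 g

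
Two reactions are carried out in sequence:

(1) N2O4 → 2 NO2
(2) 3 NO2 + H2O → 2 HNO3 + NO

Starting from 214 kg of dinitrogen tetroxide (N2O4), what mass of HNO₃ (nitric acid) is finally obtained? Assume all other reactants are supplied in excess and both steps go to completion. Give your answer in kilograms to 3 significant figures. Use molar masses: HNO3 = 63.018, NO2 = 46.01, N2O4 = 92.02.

195 kg

214 kg = 214000 g.
n(N2O4) = 214000 / 92.02 = 2326 mol.
Step 1 gives a 1:2 ratio of N2O4 to NO2, so n(NO2) = 4651 mol.
In step 2 the NO2:HNO3 ratio is 3:2, so n(HNO3) = 3101 mol.
Mass of HNO3 = 3101 × 63.018 = 195400 g = 195 kg.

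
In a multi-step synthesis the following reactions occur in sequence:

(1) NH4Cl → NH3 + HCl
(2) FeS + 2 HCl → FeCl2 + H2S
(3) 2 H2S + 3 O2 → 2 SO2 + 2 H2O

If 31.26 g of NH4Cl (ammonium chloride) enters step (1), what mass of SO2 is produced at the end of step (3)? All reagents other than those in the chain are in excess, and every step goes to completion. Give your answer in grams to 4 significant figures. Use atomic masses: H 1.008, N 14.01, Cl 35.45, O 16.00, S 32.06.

18.72 g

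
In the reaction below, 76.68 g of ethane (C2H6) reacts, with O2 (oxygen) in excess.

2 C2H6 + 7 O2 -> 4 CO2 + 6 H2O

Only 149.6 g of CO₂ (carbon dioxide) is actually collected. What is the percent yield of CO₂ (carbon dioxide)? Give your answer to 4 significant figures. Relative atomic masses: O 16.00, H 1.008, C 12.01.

66.65 %

M(C2H6) = 2(12.01) + 6(1.008) = 30.068 g/mol.
M(CO2) = 12.01 + 2(16.00) = 44.01 g/mol.
n(C2H6) = 76.680 g / 30.068 g/mol = 2.5502 mol.
From the equation the C2H6:CO2 mole ratio is 2:4, so n(CO2) = 2.5502 × 4/2 = 5.1004 mol.
Mass of CO2 = 5.1004 mol × 44.01 g/mol = 224.47 g.
This is the theoretical yield. Percent yield = 149.6 g / 224.47 g × 100% = 66.646%.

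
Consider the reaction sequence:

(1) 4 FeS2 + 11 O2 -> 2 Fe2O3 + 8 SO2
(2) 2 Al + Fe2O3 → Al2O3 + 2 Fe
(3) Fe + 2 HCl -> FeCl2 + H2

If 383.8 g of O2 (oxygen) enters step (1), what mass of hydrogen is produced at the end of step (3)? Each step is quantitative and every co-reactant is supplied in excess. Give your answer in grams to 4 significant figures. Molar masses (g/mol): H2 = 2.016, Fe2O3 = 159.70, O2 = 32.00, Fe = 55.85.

8.793 g

n(O2) = 383.8 / 32.00 = 11.994 mol.
Reaction (1): O2→Fe2O3 ratio 11:2 ⇒ n(Fe2O3) = 2.1807 mol.
Reaction (2): Fe2O3→Fe ratio 1:2 ⇒ n(Fe) = 4.3614 mol.
Reaction (3): Fe→H2 ratio 1:1 ⇒ n(H2) = 4.3614 mol.
Mass of H2 = 4.3614 × 2.016 = 8.7925 g.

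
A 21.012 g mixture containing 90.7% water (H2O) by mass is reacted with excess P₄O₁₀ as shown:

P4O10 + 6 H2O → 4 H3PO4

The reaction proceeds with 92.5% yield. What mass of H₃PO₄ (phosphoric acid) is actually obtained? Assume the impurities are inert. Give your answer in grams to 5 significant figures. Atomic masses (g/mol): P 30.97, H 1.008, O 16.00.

63.924 g

Pure H2O available = 21.012 g × 0.907 = 19.0579 g.
M(H2O) = 2(1.008) + 16.00 = 18.016 g/mol.
M(H3PO4) = 3(1.008) + 30.97 + 4(16.00) = 97.994 g/mol.
n(H2O) = 19.0579 g / 18.016 g/mol = 1.05783 mol.
From the equation the H2O:H3PO4 mole ratio is 6:4, so n(H3PO4) = 1.05783 × 4/6 = 0.705221 mol.
Mass of H3PO4 = 0.705221 mol × 97.994 g/mol = 69.1074 g.
Actual mass collected = 69.1074 g × 0.925 = 63.9243 g.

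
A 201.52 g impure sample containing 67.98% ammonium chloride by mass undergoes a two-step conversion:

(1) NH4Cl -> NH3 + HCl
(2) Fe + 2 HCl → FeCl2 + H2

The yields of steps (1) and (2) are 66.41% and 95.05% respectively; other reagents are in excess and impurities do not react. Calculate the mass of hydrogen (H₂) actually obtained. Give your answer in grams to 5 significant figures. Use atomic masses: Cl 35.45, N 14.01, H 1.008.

Pure NH4Cl = 201.52 × 0.6798 = 136.993 g.
M(NH4Cl) = 14.01 + 4(1.008) + 35.45 = 53.492 g/mol.
M(H2) = 2(1.008) = 2.016 g/mol.
n(NH4Cl) = 136.993 / 53.492 = 2.56101 mol.
Step 1 (NH4Cl:HCl = 1:1): theoretical n(HCl) = 2.56101 mol; at 66.41% yield, n(HCl) = 1.70076 mol.
Step 2 (HCl:H2 = 2:1): theoretical n(H2) = 0.850382 mol, so theoretical mass = 0.850382 × 2.016 = 1.71437 g.
At 95.05% yield, actual mass of H2 = 1.71437 × 0.9505 = 1.62951 g.

1.6295 g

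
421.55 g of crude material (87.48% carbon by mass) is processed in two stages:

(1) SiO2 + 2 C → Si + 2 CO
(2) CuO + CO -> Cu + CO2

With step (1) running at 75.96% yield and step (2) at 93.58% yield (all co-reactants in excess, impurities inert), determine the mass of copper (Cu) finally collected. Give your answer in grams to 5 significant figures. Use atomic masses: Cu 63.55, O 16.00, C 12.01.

1387.1 g

Pure C = 421.55 × 0.8748 = 368.772 g.
M(C) = 12.01 g/mol.
M(Cu) = 63.55 g/mol.
n(C) = 368.772 / 12.01 = 30.7054 mol.
Step 1 (C:CO = 2:2): theoretical n(CO) = 30.7054 mol; at 75.96% yield, n(CO) = 23.3238 mol.
Step 2 (CO:Cu = 1:1): theoretical n(Cu) = 23.3238 mol, so theoretical mass = 23.3238 × 63.55 = 1482.23 g.
At 93.58% yield, actual mass of Cu = 1482.23 × 0.9358 = 1387.07 g.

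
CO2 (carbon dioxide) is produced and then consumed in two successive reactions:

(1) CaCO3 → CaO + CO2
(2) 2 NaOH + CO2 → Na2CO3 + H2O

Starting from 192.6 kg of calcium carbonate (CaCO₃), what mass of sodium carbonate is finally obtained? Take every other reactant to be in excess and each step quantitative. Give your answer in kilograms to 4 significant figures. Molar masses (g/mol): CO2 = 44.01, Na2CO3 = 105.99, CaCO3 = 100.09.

192.6 kg = 192600 g.
n(CaCO3) = 192600 / 100.09 = 1924.3 mol.
Step 1 gives a 1:1 ratio of CaCO3 to CO2, so n(CO2) = 1924.3 mol.
In step 2 the CO2:Na2CO3 ratio is 1:1, so n(Na2CO3) = 1924.3 mol.
Mass of Na2CO3 = 1924.3 × 105.99 = 203950 g = 204.0 kg.

204.0 kg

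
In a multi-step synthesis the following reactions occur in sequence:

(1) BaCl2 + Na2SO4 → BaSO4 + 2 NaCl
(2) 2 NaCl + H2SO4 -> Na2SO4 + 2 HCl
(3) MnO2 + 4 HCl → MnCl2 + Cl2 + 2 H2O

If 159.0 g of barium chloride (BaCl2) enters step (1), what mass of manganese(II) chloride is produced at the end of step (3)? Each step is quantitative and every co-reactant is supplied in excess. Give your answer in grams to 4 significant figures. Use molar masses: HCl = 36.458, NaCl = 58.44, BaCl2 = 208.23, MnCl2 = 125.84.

n(BaCl2) = 159.0 / 208.23 = 0.76358 mol.
Reaction (1): BaCl2→NaCl ratio 1:2 ⇒ n(NaCl) = 1.5272 mol.
Reaction (2): NaCl→HCl ratio 2:2 ⇒ n(HCl) = 1.5272 mol.
Reaction (3): HCl→MnCl2 ratio 4:1 ⇒ n(MnCl2) = 0.38179 mol.
Mass of MnCl2 = 0.38179 × 125.84 = 48.044 g.

48.04 g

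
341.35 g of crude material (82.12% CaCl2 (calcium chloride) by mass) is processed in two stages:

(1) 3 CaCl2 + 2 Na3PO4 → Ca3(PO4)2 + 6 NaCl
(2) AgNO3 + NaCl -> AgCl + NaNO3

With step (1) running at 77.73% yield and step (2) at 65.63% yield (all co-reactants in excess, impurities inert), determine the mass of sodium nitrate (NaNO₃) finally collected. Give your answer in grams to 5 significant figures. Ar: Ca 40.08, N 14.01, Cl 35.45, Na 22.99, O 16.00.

Pure CaCl2 = 341.35 × 0.8212 = 280.317 g.
M(CaCl2) = 40.08 + 2(35.45) = 110.98 g/mol.
M(NaNO3) = 22.99 + 14.01 + 3(16.00) = 85.00 g/mol.
n(CaCl2) = 280.317 / 110.98 = 2.52583 mol.
Step 1 (CaCl2:NaCl = 3:6): theoretical n(NaCl) = 5.05166 mol; at 77.73% yield, n(NaCl) = 3.92666 mol.
Step 2 (NaCl:NaNO3 = 1:1): theoretical n(NaNO3) = 3.92666 mol, so theoretical mass = 3.92666 × 85.00 = 333.766 g.
At 65.63% yield, actual mass of NaNO3 = 333.766 × 0.6563 = 219.050 g.

219.05 g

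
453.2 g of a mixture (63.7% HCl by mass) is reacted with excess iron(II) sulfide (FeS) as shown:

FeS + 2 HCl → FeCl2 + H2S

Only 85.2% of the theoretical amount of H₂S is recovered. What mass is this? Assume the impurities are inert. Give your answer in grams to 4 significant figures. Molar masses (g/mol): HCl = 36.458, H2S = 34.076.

114.9 g

Pure HCl available = 453.2 g × 0.637 = 288.69 g.
n(HCl) = 288.69 g / 36.458 g/mol = 7.9184 mol.
From the equation the HCl:H2S mole ratio is 2:1, so n(H2S) = 7.9184 × 1/2 = 3.9592 mol.
Mass of H2S = 3.9592 mol × 34.076 g/mol = 134.91 g.
Actual mass collected = 134.91 g × 0.852 = 114.95 g.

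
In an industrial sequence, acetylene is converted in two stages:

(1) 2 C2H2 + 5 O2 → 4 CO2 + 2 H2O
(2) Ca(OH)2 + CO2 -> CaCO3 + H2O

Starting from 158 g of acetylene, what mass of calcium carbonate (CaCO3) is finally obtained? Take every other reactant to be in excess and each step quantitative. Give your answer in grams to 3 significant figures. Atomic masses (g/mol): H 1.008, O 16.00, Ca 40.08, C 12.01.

M(C2H2) = 2(12.01) + 2(1.008) = 26.036 g/mol.
M(CaCO3) = 40.08 + 12.01 + 3(16.00) = 100.09 g/mol.
n(C2H2) = 158.0 / 26.036 = 6.069 mol.
Step 1 gives a 2:4 ratio of C2H2 to CO2, so n(CO2) = 12.14 mol.
In step 2 the CO2:CaCO3 ratio is 1:1, so n(CaCO3) = 12.14 mol.
Mass of CaCO3 = 12.14 × 100.09 = 1215 g.

1210 g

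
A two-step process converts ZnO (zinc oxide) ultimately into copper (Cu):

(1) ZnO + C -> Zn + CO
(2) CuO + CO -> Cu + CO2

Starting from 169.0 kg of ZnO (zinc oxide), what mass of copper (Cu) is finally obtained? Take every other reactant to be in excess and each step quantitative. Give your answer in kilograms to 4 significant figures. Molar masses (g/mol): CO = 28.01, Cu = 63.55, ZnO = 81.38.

132.0 kg

169.0 kg = 169000 g.
n(ZnO) = 169000 / 81.38 = 2076.7 mol.
Step 1 gives a 1:1 ratio of ZnO to CO, so n(CO) = 2076.7 mol.
In step 2 the CO:Cu ratio is 1:1, so n(Cu) = 2076.7 mol.
Mass of Cu = 2076.7 × 63.55 = 131970 g = 132.0 kg.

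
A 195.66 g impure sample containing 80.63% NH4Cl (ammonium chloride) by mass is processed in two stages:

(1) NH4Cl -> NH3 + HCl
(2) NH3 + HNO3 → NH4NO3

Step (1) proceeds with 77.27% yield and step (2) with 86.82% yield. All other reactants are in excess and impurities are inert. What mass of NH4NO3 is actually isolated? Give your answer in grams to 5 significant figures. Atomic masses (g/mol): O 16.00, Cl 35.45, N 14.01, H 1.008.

Pure NH4Cl = 195.66 × 0.8063 = 157.761 g.
M(NH4Cl) = 14.01 + 4(1.008) + 35.45 = 53.492 g/mol.
M(NH4NO3) = 2(14.01) + 4(1.008) + 3(16.00) = 80.052 g/mol.
n(NH4Cl) = 157.761 / 53.492 = 2.94924 mol.
Step 1 (NH4Cl:NH3 = 1:1): theoretical n(NH3) = 2.94924 mol; at 77.27% yield, n(NH3) = 2.27888 mol.
Step 2 (NH3:NH4NO3 = 1:1): theoretical n(NH4NO3) = 2.27888 mol, so theoretical mass = 2.27888 × 80.052 = 182.429 g.
At 86.82% yield, actual mass of NH4NO3 = 182.429 × 0.8682 = 158.385 g.

158.38 g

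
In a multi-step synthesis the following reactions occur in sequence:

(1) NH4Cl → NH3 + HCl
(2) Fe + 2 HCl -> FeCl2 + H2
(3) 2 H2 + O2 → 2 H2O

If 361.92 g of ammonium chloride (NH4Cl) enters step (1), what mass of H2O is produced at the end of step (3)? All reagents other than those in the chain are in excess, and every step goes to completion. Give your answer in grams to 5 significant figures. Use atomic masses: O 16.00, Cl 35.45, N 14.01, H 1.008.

60.947 g

M(NH4Cl) = 14.01 + 4(1.008) + 35.45 = 53.492 g/mol.
M(H2O) = 2(1.008) + 16.00 = 18.016 g/mol.
n(NH4Cl) = 361.92 / 53.492 = 6.76587 mol.
Reaction (1): NH4Cl→HCl ratio 1:1 ⇒ n(HCl) = 6.76587 mol.
Reaction (2): HCl→H2 ratio 2:1 ⇒ n(H2) = 3.38294 mol.
Reaction (3): H2→H2O ratio 2:2 ⇒ n(H2O) = 3.38294 mol.
Mass of H2O = 3.38294 × 18.016 = 60.9470 g.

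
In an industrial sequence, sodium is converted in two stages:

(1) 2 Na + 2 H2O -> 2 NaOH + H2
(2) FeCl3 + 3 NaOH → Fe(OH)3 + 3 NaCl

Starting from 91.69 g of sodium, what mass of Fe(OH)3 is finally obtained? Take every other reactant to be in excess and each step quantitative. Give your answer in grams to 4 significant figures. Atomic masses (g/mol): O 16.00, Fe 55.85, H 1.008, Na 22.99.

142.1 g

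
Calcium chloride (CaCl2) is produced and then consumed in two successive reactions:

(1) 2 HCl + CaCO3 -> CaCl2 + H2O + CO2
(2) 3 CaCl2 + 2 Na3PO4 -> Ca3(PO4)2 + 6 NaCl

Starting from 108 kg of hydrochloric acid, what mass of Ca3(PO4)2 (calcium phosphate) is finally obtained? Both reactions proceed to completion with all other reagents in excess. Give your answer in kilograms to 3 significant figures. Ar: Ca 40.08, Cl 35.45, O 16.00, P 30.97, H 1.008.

153 kg

M(HCl) = 1.008 + 35.45 = 36.458 g/mol.
M(Ca3(PO4)2) = 3(40.08) + 2(30.97) + 8(16.00) = 310.18 g/mol.
108 kg = 108000 g.
n(HCl) = 108000 / 36.458 = 2962 mol.
Step 1 gives a 2:1 ratio of HCl to CaCl2, so n(CaCl2) = 1481 mol.
In step 2 the CaCl2:Ca3(PO4)2 ratio is 3:1, so n(Ca3(PO4)2) = 493.7 mol.
Mass of Ca3(PO4)2 = 493.7 × 310.18 = 153100 g = 153 kg.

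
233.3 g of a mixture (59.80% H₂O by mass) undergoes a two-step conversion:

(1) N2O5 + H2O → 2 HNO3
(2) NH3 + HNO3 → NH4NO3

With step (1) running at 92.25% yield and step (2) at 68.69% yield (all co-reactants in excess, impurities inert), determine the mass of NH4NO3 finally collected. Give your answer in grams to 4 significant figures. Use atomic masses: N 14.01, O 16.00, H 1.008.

785.6 g

Pure H2O = 233.3 × 0.5980 = 139.51 g.
M(H2O) = 2(1.008) + 16.00 = 18.016 g/mol.
M(NH4NO3) = 2(14.01) + 4(1.008) + 3(16.00) = 80.052 g/mol.
n(H2O) = 139.51 / 18.016 = 7.7439 mol.
Step 1 (H2O:HNO3 = 1:2): theoretical n(HNO3) = 15.488 mol; at 92.25% yield, n(HNO3) = 14.287 mol.
Step 2 (HNO3:NH4NO3 = 1:1): theoretical n(NH4NO3) = 14.287 mol, so theoretical mass = 14.287 × 80.052 = 1143.7 g.
At 68.69% yield, actual mass of NH4NO3 = 1143.7 × 0.6869 = 785.63 g.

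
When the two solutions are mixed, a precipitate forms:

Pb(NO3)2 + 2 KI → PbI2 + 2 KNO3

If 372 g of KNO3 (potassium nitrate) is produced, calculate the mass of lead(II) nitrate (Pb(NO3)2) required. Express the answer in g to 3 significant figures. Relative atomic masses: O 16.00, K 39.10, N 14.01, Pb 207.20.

M(KNO3) = 39.10 + 14.01 + 3(16.00) = 101.11 g/mol.
M(Pb(NO3)2) = 207.20 + 2(14.01) + 6(16.00) = 331.22 g/mol.
n(KNO3) = 372.0 g / 101.11 g/mol = 3.679 mol.
From the equation the KNO3:Pb(NO3)2 mole ratio is 2:1, so n(Pb(NO3)2) = 3.679 × 1/2 = 1.840 mol.
Mass of Pb(NO3)2 = 1.840 mol × 331.22 g/mol = 609.3 g.

609 g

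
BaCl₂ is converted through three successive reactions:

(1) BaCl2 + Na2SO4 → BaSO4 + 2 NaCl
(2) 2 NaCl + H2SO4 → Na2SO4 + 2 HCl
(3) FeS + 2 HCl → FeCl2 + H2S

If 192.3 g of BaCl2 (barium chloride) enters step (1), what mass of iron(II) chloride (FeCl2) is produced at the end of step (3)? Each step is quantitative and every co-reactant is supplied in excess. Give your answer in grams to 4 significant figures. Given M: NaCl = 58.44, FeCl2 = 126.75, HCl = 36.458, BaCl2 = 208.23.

n(BaCl2) = 192.3 / 208.23 = 0.92350 mol.
Reaction (1): BaCl2→NaCl ratio 1:2 ⇒ n(NaCl) = 1.8470 mol.
Reaction (2): NaCl→HCl ratio 2:2 ⇒ n(HCl) = 1.8470 mol.
Reaction (3): HCl→FeCl2 ratio 2:1 ⇒ n(FeCl2) = 0.92350 mol.
Mass of FeCl2 = 0.92350 × 126.75 = 117.05 g.

117.1 g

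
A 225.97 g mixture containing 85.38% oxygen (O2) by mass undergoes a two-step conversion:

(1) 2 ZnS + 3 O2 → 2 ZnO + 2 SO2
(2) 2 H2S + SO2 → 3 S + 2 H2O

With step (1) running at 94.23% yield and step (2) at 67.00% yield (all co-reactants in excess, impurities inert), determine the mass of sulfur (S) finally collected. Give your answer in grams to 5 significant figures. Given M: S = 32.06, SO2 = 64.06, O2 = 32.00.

Pure O2 = 225.97 × 0.8538 = 192.933 g.
n(O2) = 192.933 / 32.00 = 6.02916 mol.
Step 1 (O2:SO2 = 3:2): theoretical n(SO2) = 4.01944 mol; at 94.23% yield, n(SO2) = 3.78752 mol.
Step 2 (SO2:S = 1:3): theoretical n(S) = 11.3626 mol, so theoretical mass = 11.3626 × 32.06 = 364.284 g.
At 67.00% yield, actual mass of S = 364.284 × 0.6700 = 244.070 g.

244.07 g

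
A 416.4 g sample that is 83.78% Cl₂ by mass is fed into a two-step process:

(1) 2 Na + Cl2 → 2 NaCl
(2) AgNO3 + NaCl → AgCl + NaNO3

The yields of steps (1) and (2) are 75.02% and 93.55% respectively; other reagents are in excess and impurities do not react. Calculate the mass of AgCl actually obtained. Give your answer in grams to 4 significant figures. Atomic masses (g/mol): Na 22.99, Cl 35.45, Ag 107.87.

989.8 g

Pure Cl2 = 416.4 × 0.8378 = 348.86 g.
M(Cl2) = 2(35.45) = 70.90 g/mol.
M(AgCl) = 107.87 + 35.45 = 143.32 g/mol.
n(Cl2) = 348.86 / 70.90 = 4.9205 mol.
Step 1 (Cl2:NaCl = 1:2): theoretical n(NaCl) = 9.8409 mol; at 75.02% yield, n(NaCl) = 7.3826 mol.
Step 2 (NaCl:AgCl = 1:1): theoretical n(AgCl) = 7.3826 mol, so theoretical mass = 7.3826 × 143.32 = 1058.1 g.
At 93.55% yield, actual mass of AgCl = 1058.1 × 0.9355 = 989.83 g.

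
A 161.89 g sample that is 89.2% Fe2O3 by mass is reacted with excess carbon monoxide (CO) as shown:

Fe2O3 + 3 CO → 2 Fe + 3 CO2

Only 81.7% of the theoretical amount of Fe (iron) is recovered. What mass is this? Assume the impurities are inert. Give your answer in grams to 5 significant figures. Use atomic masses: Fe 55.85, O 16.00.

Pure Fe2O3 available = 161.89 g × 0.892 = 144.406 g.
M(Fe2O3) = 2(55.85) + 3(16.00) = 159.70 g/mol.
M(Fe) = 55.85 g/mol.
n(Fe2O3) = 144.406 g / 159.70 g/mol = 0.904232 mol.
From the equation the Fe2O3:Fe mole ratio is 1:2, so n(Fe) = 0.904232 × 2/1 = 1.80846 mol.
Mass of Fe = 1.80846 mol × 55.85 g/mol = 101.003 g.
Actual mass collected = 101.003 g × 0.817 = 82.5192 g.

82.519 g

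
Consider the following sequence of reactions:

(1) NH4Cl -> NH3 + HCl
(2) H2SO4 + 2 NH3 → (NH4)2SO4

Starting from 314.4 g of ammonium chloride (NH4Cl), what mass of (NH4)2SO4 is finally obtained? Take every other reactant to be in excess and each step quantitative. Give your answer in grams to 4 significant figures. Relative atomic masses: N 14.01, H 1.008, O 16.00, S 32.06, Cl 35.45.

388.3 g

M(NH4Cl) = 14.01 + 4(1.008) + 35.45 = 53.492 g/mol.
M((NH4)2SO4) = 2(14.01) + 8(1.008) + 32.06 + 4(16.00) = 132.144 g/mol.
n(NH4Cl) = 314.40 / 53.492 = 5.8775 mol.
Step 1 gives a 1:1 ratio of NH4Cl to NH3, so n(NH3) = 5.8775 mol.
In step 2 the NH3:(NH4)2SO4 ratio is 2:1, so n((NH4)2SO4) = 2.9388 mol.
Mass of (NH4)2SO4 = 2.9388 × 132.144 = 388.34 g.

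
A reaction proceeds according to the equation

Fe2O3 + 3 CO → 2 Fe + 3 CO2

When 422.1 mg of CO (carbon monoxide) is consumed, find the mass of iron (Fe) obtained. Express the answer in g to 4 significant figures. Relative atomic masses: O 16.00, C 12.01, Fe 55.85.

0.5611 g

M(CO) = 12.01 + 16.00 = 28.01 g/mol.
M(Fe) = 55.85 g/mol.
Convert: 422.1 mg = 0.42210 g.
n(CO) = 0.42210 g / 28.01 g/mol = 0.015070 mol.
From the equation the CO:Fe mole ratio is 3:2, so n(Fe) = 0.015070 × 2/3 = 0.010046 mol.
Mass of Fe = 0.010046 mol × 55.85 g/mol = 0.56109 g.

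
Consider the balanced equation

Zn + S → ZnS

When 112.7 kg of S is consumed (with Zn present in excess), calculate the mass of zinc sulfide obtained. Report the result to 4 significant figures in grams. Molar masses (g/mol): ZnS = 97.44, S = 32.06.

342500 g

Convert: 112.7 kg = 112700 g.
n(S) = 112700 g / 32.06 g/mol = 3515.3 mol.
From the equation the S:ZnS mole ratio is 1:1, so n(ZnS) = 3515.3 × 1/1 = 3515.3 mol.
Mass of ZnS = 3515.3 mol × 97.44 g/mol = 342530 g.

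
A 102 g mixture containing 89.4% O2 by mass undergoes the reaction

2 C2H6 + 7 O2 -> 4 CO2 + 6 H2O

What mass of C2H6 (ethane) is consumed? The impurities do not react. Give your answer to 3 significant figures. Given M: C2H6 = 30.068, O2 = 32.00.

Mass of pure O2 = 102 g × 0.894 = 91.19 g.
n(O2) = 91.19 g / 32.00 g/mol = 2.850 mol.
From the equation the O2:C2H6 mole ratio is 7:2, so n(C2H6) = 2.850 × 2/7 = 0.8142 mol.
Mass of C2H6 = 0.8142 mol × 30.068 g/mol = 24.48 g.

24.5 g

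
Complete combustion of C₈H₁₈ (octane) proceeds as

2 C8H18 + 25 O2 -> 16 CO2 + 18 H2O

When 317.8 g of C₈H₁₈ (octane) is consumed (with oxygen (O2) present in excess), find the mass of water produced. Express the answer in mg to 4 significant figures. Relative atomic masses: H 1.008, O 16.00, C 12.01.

451100 mg

M(C8H18) = 8(12.01) + 18(1.008) = 114.224 g/mol.
M(H2O) = 2(1.008) + 16.00 = 18.016 g/mol.
n(C8H18) = 317.80 g / 114.224 g/mol = 2.7823 mol.
From the equation the C8H18:H2O mole ratio is 2:18, so n(H2O) = 2.7823 × 18/2 = 25.040 mol.
Mass of H2O = 25.040 mol × 18.016 g/mol = 451.13 g.
Converting to mg: 451.13 g = 451100 mg.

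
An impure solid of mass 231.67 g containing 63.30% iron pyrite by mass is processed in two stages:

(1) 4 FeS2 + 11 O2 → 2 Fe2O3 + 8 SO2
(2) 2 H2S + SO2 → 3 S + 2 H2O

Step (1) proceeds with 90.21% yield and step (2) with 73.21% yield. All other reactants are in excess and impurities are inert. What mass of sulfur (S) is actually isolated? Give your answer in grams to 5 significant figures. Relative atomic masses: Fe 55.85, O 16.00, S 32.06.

155.29 g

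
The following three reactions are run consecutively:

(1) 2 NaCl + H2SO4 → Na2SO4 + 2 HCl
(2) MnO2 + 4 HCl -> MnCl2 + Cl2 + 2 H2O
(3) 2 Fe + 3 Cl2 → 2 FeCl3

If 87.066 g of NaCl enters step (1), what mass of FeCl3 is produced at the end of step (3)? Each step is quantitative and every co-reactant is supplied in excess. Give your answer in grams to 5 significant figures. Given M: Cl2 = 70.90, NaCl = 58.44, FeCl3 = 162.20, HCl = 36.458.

n(NaCl) = 87.066 / 58.44 = 1.48984 mol.
Reaction (1): NaCl→HCl ratio 2:2 ⇒ n(HCl) = 1.48984 mol.
Reaction (2): HCl→Cl2 ratio 4:1 ⇒ n(Cl2) = 0.372459 mol.
Reaction (3): Cl2→FeCl3 ratio 3:2 ⇒ n(FeCl3) = 0.248306 mol.
Mass of FeCl3 = 0.248306 × 162.20 = 40.2752 g.

40.275 g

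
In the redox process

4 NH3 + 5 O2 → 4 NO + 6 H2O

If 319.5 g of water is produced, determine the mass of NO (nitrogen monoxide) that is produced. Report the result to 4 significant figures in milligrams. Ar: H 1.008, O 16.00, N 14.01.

M(H2O) = 2(1.008) + 16.00 = 18.016 g/mol.
M(NO) = 14.01 + 16.00 = 30.01 g/mol.
n(H2O) = 319.50 g / 18.016 g/mol = 17.734 mol.
From the equation the H2O:NO mole ratio is 6:4, so n(NO) = 17.734 × 4/6 = 11.823 mol.
Mass of NO = 11.823 mol × 30.01 g/mol = 354.80 g.
Converting to mg: 354.80 g = 354800 mg.

354800 mg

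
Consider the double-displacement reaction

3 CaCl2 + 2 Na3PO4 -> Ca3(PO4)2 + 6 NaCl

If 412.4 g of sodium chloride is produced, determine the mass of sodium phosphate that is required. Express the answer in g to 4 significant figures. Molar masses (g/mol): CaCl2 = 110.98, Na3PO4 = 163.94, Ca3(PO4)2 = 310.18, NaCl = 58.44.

n(NaCl) = 412.40 g / 58.44 g/mol = 7.0568 mol.
From the equation the NaCl:Na3PO4 mole ratio is 6:2, so n(Na3PO4) = 7.0568 × 2/6 = 2.3523 mol.
Mass of Na3PO4 = 2.3523 mol × 163.94 g/mol = 385.63 g.

385.6 g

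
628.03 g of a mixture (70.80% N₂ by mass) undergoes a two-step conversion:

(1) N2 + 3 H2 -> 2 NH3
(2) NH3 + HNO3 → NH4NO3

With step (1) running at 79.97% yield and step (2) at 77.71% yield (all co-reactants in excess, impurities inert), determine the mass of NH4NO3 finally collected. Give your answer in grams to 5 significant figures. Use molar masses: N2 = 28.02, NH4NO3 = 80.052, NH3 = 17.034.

1578.9 g

Pure N2 = 628.03 × 0.7080 = 444.645 g.
n(N2) = 444.645 / 28.02 = 15.8689 mol.
Step 1 (N2:NH3 = 1:2): theoretical n(NH3) = 31.7377 mol; at 79.97% yield, n(NH3) = 25.3806 mol.
Step 2 (NH3:NH4NO3 = 1:1): theoretical n(NH4NO3) = 25.3806 mol, so theoretical mass = 25.3806 × 80.052 = 2031.77 g.
At 77.71% yield, actual mass of NH4NO3 = 2031.77 × 0.7771 = 1578.89 g.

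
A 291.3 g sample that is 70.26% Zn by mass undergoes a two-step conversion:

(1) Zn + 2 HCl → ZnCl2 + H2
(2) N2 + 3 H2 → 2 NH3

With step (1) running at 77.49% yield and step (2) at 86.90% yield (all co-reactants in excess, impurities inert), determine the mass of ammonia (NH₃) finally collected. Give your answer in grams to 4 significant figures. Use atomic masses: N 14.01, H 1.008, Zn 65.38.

Pure Zn = 291.3 × 0.7026 = 204.67 g.
M(Zn) = 65.38 g/mol.
M(NH3) = 14.01 + 3(1.008) = 17.034 g/mol.
n(Zn) = 204.67 / 65.38 = 3.1304 mol.
Step 1 (Zn:H2 = 1:1): theoretical n(H2) = 3.1304 mol; at 77.49% yield, n(H2) = 2.4258 mol.
Step 2 (H2:NH3 = 3:2): theoretical n(NH3) = 1.6172 mol, so theoretical mass = 1.6172 × 17.034 = 27.547 g.
At 86.90% yield, actual mass of NH3 = 27.547 × 0.8690 = 23.938 g.

23.94 g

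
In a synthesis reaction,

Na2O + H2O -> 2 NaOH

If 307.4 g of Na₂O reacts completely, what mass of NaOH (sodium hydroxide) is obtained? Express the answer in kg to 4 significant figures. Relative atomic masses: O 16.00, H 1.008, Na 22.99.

M(Na2O) = 2(22.99) + 16.00 = 61.98 g/mol.
M(NaOH) = 22.99 + 16.00 + 1.008 = 39.998 g/mol.
n(Na2O) = 307.40 g / 61.98 g/mol = 4.9597 mol.
From the equation the Na2O:NaOH mole ratio is 1:2, so n(NaOH) = 4.9597 × 2/1 = 9.9193 mol.
Mass of NaOH = 9.9193 mol × 39.998 g/mol = 396.75 g.
Converting to kg: 396.75 g = 0.3968 kg.

0.3968 kg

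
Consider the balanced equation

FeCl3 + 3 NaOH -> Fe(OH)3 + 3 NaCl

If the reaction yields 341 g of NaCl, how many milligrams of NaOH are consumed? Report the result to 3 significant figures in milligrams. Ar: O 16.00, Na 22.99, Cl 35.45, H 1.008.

M(NaCl) = 22.99 + 35.45 = 58.44 g/mol.
M(NaOH) = 22.99 + 16.00 + 1.008 = 39.998 g/mol.
n(NaCl) = 341.0 g / 58.44 g/mol = 5.835 mol.
From the equation the NaCl:NaOH mole ratio is 3:3, so n(NaOH) = 5.835 × 3/3 = 5.835 mol.
Mass of NaOH = 5.835 mol × 39.998 g/mol = 233.4 g.
Converting to mg: 233.4 g = 233000 mg.

233000 mg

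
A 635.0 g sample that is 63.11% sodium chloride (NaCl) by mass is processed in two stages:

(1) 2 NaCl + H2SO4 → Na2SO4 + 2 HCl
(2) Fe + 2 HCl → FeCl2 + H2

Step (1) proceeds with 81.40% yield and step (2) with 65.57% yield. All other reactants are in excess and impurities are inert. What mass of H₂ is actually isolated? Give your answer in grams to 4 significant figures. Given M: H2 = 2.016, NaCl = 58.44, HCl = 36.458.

Pure NaCl = 635.0 × 0.6311 = 400.75 g.
n(NaCl) = 400.75 / 58.44 = 6.8574 mol.
Step 1 (NaCl:HCl = 2:2): theoretical n(HCl) = 6.8574 mol; at 81.40% yield, n(HCl) = 5.5820 mol.
Step 2 (HCl:H2 = 2:1): theoretical n(H2) = 2.7910 mol, so theoretical mass = 2.7910 × 2.016 = 5.6266 g.
At 65.57% yield, actual mass of H2 = 5.6266 × 0.6557 = 3.6894 g.

3.689 g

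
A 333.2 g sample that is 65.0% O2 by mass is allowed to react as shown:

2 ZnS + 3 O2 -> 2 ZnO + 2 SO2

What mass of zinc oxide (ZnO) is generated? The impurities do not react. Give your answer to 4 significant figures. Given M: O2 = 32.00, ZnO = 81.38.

Mass of pure O2 = 333.2 g × 0.650 = 216.58 g.
n(O2) = 216.58 g / 32.00 g/mol = 6.7681 mol.
From the equation the O2:ZnO mole ratio is 3:2, so n(ZnO) = 6.7681 × 2/3 = 4.5121 mol.
Mass of ZnO = 4.5121 mol × 81.38 g/mol = 367.19 g.

367.2 g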